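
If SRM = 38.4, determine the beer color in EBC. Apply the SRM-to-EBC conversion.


EBC = SRM · 1.97
EBC = 38.4 · 1.97

75.6480 EBC


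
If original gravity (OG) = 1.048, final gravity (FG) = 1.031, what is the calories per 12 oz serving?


ABW = (OG−FG)·131.25·0.79/FG;  °P = 259 − 259/SG (for OG→OE and FG→AE);  RE = 0.1808·OE + 0.8192·AE;  Cal = (6.9·ABW + 4·(RE−0.1))·FG·3.55
ABW = (1.048 − 1.031)·131.25·0.79/1.031 = 1.7097
OE = 259 − 259/1.048 = 11.8626 °P
AE = 259 − 259/1.031 = 7.7876 °P
RE = 0.1808·11.8626 + 0.8192·7.7876 = 8.5243 °P
Cal = (6.9·1.7097 + 4·(8.5243−0.1))·1.031·3.55

166.5112 kcal


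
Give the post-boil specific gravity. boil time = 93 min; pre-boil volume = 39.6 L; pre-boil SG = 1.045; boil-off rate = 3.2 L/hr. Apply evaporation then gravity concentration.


V_post = V_pre − rate·(t/60);  SG_post = 1 + (SG_pre−1)·V_pre/V_post
V_post = 39.6 − 3.2·(93/60) = 34.6400
SG_post = 1 + (1.045 − 1)·39.6/34.6400

1.0514


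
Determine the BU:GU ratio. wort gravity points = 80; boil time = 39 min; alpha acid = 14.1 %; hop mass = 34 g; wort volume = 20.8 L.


U = 1.65·0.000125^(GP/1000)·(1−e^(−0.04t))/4.15;  IBU = (α/100)·m·U·1000/V;  BU:GU = IBU/GP
U = 1.65·0.000125^(80/1000)·(1−e^(−0.04·39))/4.15 = 0.1530
IBU = (14.1/100)·34·0.1530·1000/20.8 = 35.2676
BU:GU = 35.2676/80

0.4408


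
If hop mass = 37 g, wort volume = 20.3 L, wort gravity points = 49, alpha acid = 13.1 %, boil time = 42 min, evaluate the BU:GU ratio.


U = 1.65·0.000125^(GP/1000)·(1−e^(−0.04t))/4.15;  IBU = (α/100)·m·U·1000/V;  BU:GU = IBU/GP
U = 1.65·0.000125^(49/1000)·(1−e^(−0.04·42))/4.15 = 0.2083
IBU = (13.1/100)·37·0.2083·1000/20.3 = 49.7263
BU:GU = 49.7263/49

1.0148


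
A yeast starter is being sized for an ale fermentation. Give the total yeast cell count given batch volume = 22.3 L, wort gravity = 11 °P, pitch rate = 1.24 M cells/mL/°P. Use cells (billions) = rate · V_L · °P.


cells = 1.24 · 22.3 · 11

304.1720 billion cells


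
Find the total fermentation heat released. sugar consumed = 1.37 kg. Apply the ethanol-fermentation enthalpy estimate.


Q = m_sugar · 590 kJ/kg
Q = 1.37 · 590

808.3000 kJ


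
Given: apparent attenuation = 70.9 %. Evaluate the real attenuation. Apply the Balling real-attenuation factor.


RA = AA · 0.8192
RA = 70.9 · 0.8192

58.0813 %


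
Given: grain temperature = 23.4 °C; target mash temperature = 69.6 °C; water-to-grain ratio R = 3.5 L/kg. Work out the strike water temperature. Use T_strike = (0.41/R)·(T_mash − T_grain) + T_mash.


T_strike = (0.41/3.5)·(69.6 − 23.4) + 69.6

75.0120 °C


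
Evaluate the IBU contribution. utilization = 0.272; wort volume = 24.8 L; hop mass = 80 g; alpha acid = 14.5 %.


IBU = (α/100)·mass·U·1000 / V
IBU = (14.5/100)·80·0.272·1000 / 24.8

127.2258 IBU


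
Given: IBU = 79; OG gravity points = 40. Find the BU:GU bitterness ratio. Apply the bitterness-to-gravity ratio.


BU:GU = IBU / OG_points
BU:GU = 79 / 40

1.9750


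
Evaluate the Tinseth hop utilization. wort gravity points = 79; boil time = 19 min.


U = 1.65·0.000125^(GP/1000) · (1 − e^(−0.04·t))/4.15
bigness = 1.65·0.000125^(79/1000) = 0.8112
boil_factor = (1 − e^(−0.04·19))/4.15 = 0.1283
U = 0.8112 · 0.1283

0.1041


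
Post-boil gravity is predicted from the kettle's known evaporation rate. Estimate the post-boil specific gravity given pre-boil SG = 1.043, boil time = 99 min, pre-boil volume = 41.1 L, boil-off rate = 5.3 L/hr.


V_post = V_pre − rate·(t/60);  SG_post = 1 + (SG_pre−1)·V_pre/V_post
V_post = 41.1 − 5.3·(99/60) = 32.3550
SG_post = 1 + (1.043 − 1)·41.1/32.3550

1.0546


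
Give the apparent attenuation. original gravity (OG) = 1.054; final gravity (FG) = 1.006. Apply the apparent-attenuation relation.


AA = (OG − FG)/(OG − 1) · 100
AA = (1.054 − 1.006)/(1.054 − 1) · 100

88.8889 %


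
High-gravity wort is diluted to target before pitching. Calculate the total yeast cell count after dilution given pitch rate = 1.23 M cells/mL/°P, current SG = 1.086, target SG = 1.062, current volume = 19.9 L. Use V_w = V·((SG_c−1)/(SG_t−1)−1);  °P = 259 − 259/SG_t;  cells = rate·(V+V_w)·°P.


V_w = 19.9·((1.086−1)/(1.062−1)−1) = 7.7032
V_final = 19.9 + 7.7032 = 27.6032
°P = 259 − 259/1.062 = 15.1205
cells = 1.23·27.6032·15.1205

513.3717 billion cells


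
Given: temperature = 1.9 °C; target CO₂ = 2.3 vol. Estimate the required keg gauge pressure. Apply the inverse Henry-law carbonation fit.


psi = vols/(0.01821 + 0.09011·e^(−0.04·T)) − 14.695
psi = 2.3/(0.01821 + 0.09011·e^(−0.04·1.9)) − 14.695

7.9149 psi


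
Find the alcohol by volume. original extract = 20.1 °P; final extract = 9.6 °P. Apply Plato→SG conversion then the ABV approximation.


SG = 259/(259 − P);  ABV = (OG − FG)·131.25
OG = 259/(259 − 20.1) = 1.0841
FG = 259/(259 − 9.6) = 1.0385
ABV = (1.0841 − 1.0385)·131.25

5.9907 % ABV


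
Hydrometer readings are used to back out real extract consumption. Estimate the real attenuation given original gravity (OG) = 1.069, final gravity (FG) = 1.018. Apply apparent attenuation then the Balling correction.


AA = (OG−FG)/(OG−1)·100;  RA = AA·0.8192
AA = (1.069 − 1.018)/(1.069 − 1)·100 = 73.9130
RA = 73.9130·0.8192

60.5496 %


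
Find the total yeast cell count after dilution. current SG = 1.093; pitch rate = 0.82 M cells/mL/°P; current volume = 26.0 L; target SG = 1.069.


V_w = V·((SG_c−1)/(SG_t−1)−1);  °P = 259 − 259/SG_t;  cells = rate·(V+V_w)·°P
V_w = 26.0·((1.093−1)/(1.069−1)−1) = 9.0435
V_final = 26.0 + 9.0435 = 35.0435
°P = 259 − 259/1.069 = 16.7175
cells = 0.82·35.0435·16.7175

480.3881 billion cells


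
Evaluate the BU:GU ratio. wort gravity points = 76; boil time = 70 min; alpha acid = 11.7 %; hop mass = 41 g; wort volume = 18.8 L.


U = 1.65·0.000125^(GP/1000)·(1−e^(−0.04t))/4.15;  IBU = (α/100)·m·U·1000/V;  BU:GU = IBU/GP
U = 1.65·0.000125^(76/1000)·(1−e^(−0.04·70))/4.15 = 0.1886
IBU = (11.7/100)·41·0.1886·1000/18.8 = 48.1245
BU:GU = 48.1245/76

0.6332


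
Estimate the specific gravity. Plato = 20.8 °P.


SG = 259/(259 − P)
SG = 259/(259 − 20.8)

1.0873


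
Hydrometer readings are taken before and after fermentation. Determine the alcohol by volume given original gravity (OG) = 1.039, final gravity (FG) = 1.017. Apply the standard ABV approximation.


ABV = (OG − FG) · 131.25
ABV = (1.039 − 1.017) · 131.25

2.8875 % ABV


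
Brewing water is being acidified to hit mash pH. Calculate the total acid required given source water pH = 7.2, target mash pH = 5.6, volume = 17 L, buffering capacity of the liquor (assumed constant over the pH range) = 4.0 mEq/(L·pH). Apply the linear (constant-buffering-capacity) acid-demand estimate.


acid = buffering capacity · (pH_source − pH_target) · V
acid = 4.0 · (7.2 − 5.6) · 17

108.8000 mEq


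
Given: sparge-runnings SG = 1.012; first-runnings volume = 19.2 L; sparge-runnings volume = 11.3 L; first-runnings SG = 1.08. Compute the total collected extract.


total = Σ (SG_i − 1)·1000·V_i
first = (1.08 − 1)·1000·19.2 = 1536.0000
sparge = (1.012 − 1)·1000·11.3 = 135.6000
total = 1536.0000 + 135.6000

1671.6000 gravity·L


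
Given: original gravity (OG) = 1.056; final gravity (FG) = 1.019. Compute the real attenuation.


AA = (OG−FG)/(OG−1)·100;  RA = AA·0.8192
AA = (1.056 − 1.019)/(1.056 − 1)·100 = 66.0714
RA = 66.0714·0.8192

54.1257 %


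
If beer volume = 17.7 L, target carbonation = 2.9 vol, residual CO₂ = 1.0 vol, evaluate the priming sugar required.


sugar = (target − residual)·4.0·V
sugar = (2.9 − 1.0)·4.0·17.7

134.5200 g


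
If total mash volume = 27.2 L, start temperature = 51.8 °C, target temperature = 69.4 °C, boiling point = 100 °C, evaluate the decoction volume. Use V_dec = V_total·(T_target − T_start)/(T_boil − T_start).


V_dec = 27.2·(69.4 − 51.8)/(100 − 51.8)

9.9320 L


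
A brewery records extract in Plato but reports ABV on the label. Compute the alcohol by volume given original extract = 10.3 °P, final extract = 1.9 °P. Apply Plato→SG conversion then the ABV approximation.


SG = 259/(259 − P);  ABV = (OG − FG)·131.25
OG = 259/(259 − 10.3) = 1.0414
FG = 259/(259 − 1.9) = 1.0074
ABV = (1.0414 − 1.0074)·131.25

4.4658 % ABV


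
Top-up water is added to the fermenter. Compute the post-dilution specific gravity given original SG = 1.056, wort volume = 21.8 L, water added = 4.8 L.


SG_new = 1 + (SG_old − 1)·V_old/(V_old + V_water)
pts = (1.056 − 1)·1000·21.8/(21.8 + 4.8) = 45.8947
SG_new = 1 + 45.8947/1000

1.0459


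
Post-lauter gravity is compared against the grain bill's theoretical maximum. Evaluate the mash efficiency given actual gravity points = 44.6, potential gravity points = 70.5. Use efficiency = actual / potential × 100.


efficiency = 44.6 / 70.5 × 100

63.2624 %


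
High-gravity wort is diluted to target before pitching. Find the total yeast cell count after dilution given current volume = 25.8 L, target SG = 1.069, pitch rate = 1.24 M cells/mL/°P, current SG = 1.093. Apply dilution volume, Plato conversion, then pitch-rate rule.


V_w = V·((SG_c−1)/(SG_t−1)−1);  °P = 259 − 259/SG_t;  cells = rate·(V+V_w)·°P
V_w = 25.8·((1.093−1)/(1.069−1)−1) = 8.9739
V_final = 25.8 + 8.9739 = 34.7739
°P = 259 − 259/1.069 = 16.7175
cells = 1.24·34.7739·16.7175

720.8525 billion cells


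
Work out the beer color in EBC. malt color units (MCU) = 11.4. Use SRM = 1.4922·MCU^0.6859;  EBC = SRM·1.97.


SRM = 1.4922·11.4^0.6859 = 7.9206
EBC = 7.9206·1.97

15.6036 EBC


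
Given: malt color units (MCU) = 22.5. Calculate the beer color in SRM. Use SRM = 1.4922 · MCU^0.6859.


SRM = 1.4922 · 22.5^0.6859

12.6267 SRM


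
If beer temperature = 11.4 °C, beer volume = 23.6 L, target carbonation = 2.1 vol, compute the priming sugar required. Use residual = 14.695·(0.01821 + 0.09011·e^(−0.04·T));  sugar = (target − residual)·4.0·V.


residual = 14.695·(0.01821 + 0.09011·e^(−0.04·11.4)) = 1.1069
sugar = (2.1 − 1.1069)·4.0·23.6

93.7514 g


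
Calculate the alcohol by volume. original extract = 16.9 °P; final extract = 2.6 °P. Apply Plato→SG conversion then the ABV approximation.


SG = 259/(259 − P);  ABV = (OG − FG)·131.25
OG = 259/(259 − 16.9) = 1.0698
FG = 259/(259 − 2.6) = 1.0101
ABV = (1.0698 − 1.0101)·131.25

7.8311 % ABV


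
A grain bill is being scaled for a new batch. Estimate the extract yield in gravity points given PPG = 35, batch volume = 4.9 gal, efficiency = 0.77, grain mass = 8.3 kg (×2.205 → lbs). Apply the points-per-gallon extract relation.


points = lbs × PPG × eff / vol
lbs = 8.3 × 2.205 = 18.3015
points = 18.3015 × 35 × 0.77 / 4.9

100.6582 points


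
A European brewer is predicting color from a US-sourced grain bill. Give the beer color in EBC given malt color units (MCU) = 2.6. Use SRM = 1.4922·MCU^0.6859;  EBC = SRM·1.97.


SRM = 1.4922·2.6^0.6859 = 2.8738
EBC = 2.8738·1.97

5.6614 EBC


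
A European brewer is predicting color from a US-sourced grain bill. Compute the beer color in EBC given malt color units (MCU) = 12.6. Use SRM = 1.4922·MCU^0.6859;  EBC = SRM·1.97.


SRM = 1.4922·12.6^0.6859 = 8.4834
EBC = 8.4834·1.97

16.7123 EBC


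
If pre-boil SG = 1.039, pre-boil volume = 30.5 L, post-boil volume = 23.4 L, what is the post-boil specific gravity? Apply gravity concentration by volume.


SG_post = 1 + (SG_pre − 1)·V_pre/V_post
pts_pre = (1.039 − 1)·1000 = 39.0000
pts_post = 39.0000·30.5/23.4 = 50.8333
SG_post = 1 + 50.8333/1000

1.0508


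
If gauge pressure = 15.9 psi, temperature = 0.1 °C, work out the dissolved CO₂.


vols = (P + 14.695)·(0.01821 + 0.09011·e^(−0.04·T))
vols = (15.9 + 14.695)·(0.01821 + 0.09011·e^(−0.04·0.1))

3.3030 volumes


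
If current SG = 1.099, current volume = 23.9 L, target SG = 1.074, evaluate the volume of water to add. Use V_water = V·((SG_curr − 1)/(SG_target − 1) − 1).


V_water = 23.9·((1.099 − 1)/(1.074 − 1) − 1)

8.0743 L


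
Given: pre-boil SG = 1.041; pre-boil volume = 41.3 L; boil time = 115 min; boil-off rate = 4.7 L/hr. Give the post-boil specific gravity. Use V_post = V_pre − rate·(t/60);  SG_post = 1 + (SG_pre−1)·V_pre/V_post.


V_post = 41.3 − 4.7·(115/60) = 32.2917
SG_post = 1 + (1.041 − 1)·41.3/32.2917

1.0524


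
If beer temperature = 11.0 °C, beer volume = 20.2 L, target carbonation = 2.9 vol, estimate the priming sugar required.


residual = 14.695·(0.01821 + 0.09011·e^(−0.04·T));  sugar = (target − residual)·4.0·V
residual = 14.695·(0.01821 + 0.09011·e^(−0.04·11.0)) = 1.1204
sugar = (2.9 − 1.1204)·4.0·20.2

143.7911 g


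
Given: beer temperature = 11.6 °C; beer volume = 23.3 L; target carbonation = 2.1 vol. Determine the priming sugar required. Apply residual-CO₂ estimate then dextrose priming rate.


residual = 14.695·(0.01821 + 0.09011·e^(−0.04·T));  sugar = (target − residual)·4.0·V
residual = 14.695·(0.01821 + 0.09011·e^(−0.04·11.6)) = 1.1002
sugar = (2.1 − 1.1002)·4.0·23.3

93.1829 g


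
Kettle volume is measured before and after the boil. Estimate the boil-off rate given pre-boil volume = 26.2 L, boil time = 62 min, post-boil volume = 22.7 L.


rate = (V_pre − V_post) / (t_min/60)
rate = (26.2 − 22.7) / (62/60)

3.3871 L/hr


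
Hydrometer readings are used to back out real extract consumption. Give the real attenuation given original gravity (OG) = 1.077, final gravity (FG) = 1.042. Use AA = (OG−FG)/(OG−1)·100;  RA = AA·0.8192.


AA = (1.077 − 1.042)/(1.077 − 1)·100 = 45.4545
RA = 45.4545·0.8192

37.2364 %


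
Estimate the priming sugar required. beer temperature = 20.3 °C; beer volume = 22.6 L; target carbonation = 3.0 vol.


residual = 14.695·(0.01821 + 0.09011·e^(−0.04·T));  sugar = (target − residual)·4.0·V
residual = 14.695·(0.01821 + 0.09011·e^(−0.04·20.3)) = 0.8555
sugar = (3.0 − 0.8555)·4.0·22.6

193.8641 g


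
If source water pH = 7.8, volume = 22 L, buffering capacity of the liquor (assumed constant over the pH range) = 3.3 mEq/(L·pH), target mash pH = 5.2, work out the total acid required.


acid = buffering capacity · (pH_source − pH_target) · V
acid = 3.3 · (7.8 − 5.2) · 22

188.7600 mEq


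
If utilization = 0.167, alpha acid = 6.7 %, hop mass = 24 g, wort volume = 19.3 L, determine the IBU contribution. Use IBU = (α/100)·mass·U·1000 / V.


IBU = (6.7/100)·24·0.167·1000 / 19.3

13.9138 IBU


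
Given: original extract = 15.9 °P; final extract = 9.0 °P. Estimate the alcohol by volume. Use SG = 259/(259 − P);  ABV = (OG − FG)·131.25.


OG = 259/(259 − 15.9) = 1.0654
FG = 259/(259 − 9.0) = 1.0360
ABV = (1.0654 − 1.0360)·131.25

3.8594 % ABV


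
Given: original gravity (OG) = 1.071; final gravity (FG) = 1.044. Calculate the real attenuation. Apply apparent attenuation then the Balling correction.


AA = (OG−FG)/(OG−1)·100;  RA = AA·0.8192
AA = (1.071 − 1.044)/(1.071 − 1)·100 = 38.0282
RA = 38.0282·0.8192

31.1527 %


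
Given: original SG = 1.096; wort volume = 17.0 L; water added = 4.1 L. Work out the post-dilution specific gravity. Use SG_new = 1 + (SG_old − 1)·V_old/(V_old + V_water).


pts = (1.096 − 1)·1000·17.0/(17.0 + 4.1) = 77.3460
SG_new = 1 + 77.3460/1000

1.0773


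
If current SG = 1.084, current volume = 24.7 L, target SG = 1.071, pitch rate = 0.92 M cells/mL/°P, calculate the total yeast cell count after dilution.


V_w = V·((SG_c−1)/(SG_t−1)−1);  °P = 259 − 259/SG_t;  cells = rate·(V+V_w)·°P
V_w = 24.7·((1.084−1)/(1.071−1)−1) = 4.5225
V_final = 24.7 + 4.5225 = 29.2225
°P = 259 − 259/1.071 = 17.1699
cells = 0.92·29.2225·17.1699

461.6091 billion cells


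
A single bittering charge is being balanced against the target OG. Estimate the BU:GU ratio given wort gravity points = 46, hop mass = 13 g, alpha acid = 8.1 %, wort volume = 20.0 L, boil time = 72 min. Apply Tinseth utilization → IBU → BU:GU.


U = 1.65·0.000125^(GP/1000)·(1−e^(−0.04t))/4.15;  IBU = (α/100)·m·U·1000/V;  BU:GU = IBU/GP
U = 1.65·0.000125^(46/1000)·(1−e^(−0.04·72))/4.15 = 0.2482
IBU = (8.1/100)·13·0.2482·1000/20.0 = 13.0678
BU:GU = 13.0678/46

0.2841


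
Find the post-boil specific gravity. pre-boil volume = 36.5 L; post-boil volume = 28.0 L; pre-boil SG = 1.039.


SG_post = 1 + (SG_pre − 1)·V_pre/V_post
pts_pre = (1.039 − 1)·1000 = 39.0000
pts_post = 39.0000·36.5/28.0 = 50.8393
SG_post = 1 + 50.8393/1000

1.0508


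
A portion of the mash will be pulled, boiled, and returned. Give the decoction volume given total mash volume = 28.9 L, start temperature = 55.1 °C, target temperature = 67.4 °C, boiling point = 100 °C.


V_dec = V_total·(T_target − T_start)/(T_boil − T_start)
V_dec = 28.9·(67.4 − 55.1)/(100 − 55.1)

7.9169 L


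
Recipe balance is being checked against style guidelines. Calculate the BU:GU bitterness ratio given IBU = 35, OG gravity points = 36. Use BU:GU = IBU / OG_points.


BU:GU = 35 / 36

0.9722


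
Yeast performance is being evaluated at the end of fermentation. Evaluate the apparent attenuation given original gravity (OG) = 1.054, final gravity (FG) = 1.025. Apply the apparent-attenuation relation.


AA = (OG − FG)/(OG − 1) · 100
AA = (1.054 − 1.025)/(1.054 − 1) · 100

53.7037 %


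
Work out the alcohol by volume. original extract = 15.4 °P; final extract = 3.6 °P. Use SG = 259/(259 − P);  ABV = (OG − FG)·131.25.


OG = 259/(259 − 15.4) = 1.0632
FG = 259/(259 − 3.6) = 1.0141
ABV = (1.0632 − 1.0141)·131.25

6.4474 % ABV


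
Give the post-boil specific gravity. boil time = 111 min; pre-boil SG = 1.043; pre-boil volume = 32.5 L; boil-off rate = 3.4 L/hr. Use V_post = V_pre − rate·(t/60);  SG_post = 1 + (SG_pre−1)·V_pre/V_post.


V_post = 32.5 − 3.4·(111/60) = 26.2100
SG_post = 1 + (1.043 − 1)·32.5/26.2100

1.0533


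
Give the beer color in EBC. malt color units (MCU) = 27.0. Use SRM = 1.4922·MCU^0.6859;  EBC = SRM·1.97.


SRM = 1.4922·27.0^0.6859 = 14.3087
EBC = 14.3087·1.97

28.1881 EBC


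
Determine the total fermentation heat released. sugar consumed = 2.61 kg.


Q = m_sugar · 590 kJ/kg
Q = 2.61 · 590

1539.9000 kJ


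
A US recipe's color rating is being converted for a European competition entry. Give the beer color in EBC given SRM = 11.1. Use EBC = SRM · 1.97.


EBC = 11.1 · 1.97

21.8670 EBC


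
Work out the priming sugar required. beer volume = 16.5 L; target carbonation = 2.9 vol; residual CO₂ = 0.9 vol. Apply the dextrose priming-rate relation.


sugar = (target − residual)·4.0·V
sugar = (2.9 − 0.9)·4.0·16.5

132.0000 g


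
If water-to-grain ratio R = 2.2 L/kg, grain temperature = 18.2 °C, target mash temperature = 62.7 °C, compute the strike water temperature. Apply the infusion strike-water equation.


T_strike = (0.41/R)·(T_mash − T_grain) + T_mash
T_strike = (0.41/2.2)·(62.7 − 18.2) + 62.7

70.9932 °C


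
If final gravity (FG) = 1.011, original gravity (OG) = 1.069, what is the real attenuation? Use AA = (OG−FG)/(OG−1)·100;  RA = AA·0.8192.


AA = (1.069 − 1.011)/(1.069 − 1)·100 = 84.0580
RA = 84.0580·0.8192

68.8603 %


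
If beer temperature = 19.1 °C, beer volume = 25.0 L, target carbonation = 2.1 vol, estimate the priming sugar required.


residual = 14.695·(0.01821 + 0.09011·e^(−0.04·T));  sugar = (target − residual)·4.0·V
residual = 14.695·(0.01821 + 0.09011·e^(−0.04·19.1)) = 0.8844
sugar = (2.1 − 0.8844)·4.0·25.0

121.5608 g


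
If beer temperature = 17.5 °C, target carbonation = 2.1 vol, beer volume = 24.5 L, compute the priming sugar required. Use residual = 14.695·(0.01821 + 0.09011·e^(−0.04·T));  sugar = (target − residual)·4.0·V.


residual = 14.695·(0.01821 + 0.09011·e^(−0.04·17.5)) = 0.9252
sugar = (2.1 − 0.9252)·4.0·24.5

115.1346 g


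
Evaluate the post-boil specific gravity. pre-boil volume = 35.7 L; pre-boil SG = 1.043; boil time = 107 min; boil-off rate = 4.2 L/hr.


V_post = V_pre − rate·(t/60);  SG_post = 1 + (SG_pre−1)·V_pre/V_post
V_post = 35.7 − 4.2·(107/60) = 28.2100
SG_post = 1 + (1.043 − 1)·35.7/28.2100

1.0544


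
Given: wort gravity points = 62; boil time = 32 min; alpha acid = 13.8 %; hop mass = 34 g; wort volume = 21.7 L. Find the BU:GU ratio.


U = 1.65·0.000125^(GP/1000)·(1−e^(−0.04t))/4.15;  IBU = (α/100)·m·U·1000/V;  BU:GU = IBU/GP
U = 1.65·0.000125^(62/1000)·(1−e^(−0.04·32))/4.15 = 0.1644
IBU = (13.8/100)·34·0.1644·1000/21.7 = 35.5514
BU:GU = 35.5514/62

0.5734


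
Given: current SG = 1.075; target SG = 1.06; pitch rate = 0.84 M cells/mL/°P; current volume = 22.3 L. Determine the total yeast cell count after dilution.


V_w = V·((SG_c−1)/(SG_t−1)−1);  °P = 259 − 259/SG_t;  cells = rate·(V+V_w)·°P
V_w = 22.3·((1.075−1)/(1.06−1)−1) = 5.5750
V_final = 22.3 + 5.5750 = 27.8750
°P = 259 − 259/1.06 = 14.6604
cells = 0.84·27.8750·14.6604

343.2727 billion cells


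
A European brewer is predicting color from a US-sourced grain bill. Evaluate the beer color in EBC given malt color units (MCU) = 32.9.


SRM = 1.4922·MCU^0.6859;  EBC = SRM·1.97
SRM = 1.4922·32.9^0.6859 = 16.3860
EBC = 16.3860·1.97

32.2803 EBC


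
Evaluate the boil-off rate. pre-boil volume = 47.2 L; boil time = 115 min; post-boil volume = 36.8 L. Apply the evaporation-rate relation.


rate = (V_pre − V_post) / (t_min/60)
rate = (47.2 − 36.8) / (115/60)

5.4261 L/hr


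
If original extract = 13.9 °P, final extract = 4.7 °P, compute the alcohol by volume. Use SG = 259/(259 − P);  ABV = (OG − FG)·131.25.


OG = 259/(259 − 13.9) = 1.0567
FG = 259/(259 − 4.7) = 1.0185
ABV = (1.0567 − 1.0185)·131.25

5.0176 % ABV


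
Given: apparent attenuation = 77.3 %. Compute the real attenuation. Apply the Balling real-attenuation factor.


RA = AA · 0.8192
RA = 77.3 · 0.8192

63.3242 %


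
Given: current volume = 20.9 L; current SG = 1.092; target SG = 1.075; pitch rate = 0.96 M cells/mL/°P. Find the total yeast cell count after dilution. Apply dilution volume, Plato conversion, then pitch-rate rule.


V_w = V·((SG_c−1)/(SG_t−1)−1);  °P = 259 − 259/SG_t;  cells = rate·(V+V_w)·°P
V_w = 20.9·((1.092−1)/(1.075−1)−1) = 4.7373
V_final = 20.9 + 4.7373 = 25.6373
°P = 259 − 259/1.075 = 18.0698
cells = 0.96·25.6373·18.0698

444.7302 billion cells


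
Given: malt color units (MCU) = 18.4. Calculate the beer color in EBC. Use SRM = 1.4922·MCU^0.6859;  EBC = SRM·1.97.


SRM = 1.4922·18.4^0.6859 = 10.9993
EBC = 10.9993·1.97

21.6686 EBC


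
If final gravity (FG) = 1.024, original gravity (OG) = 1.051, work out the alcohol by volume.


ABV = (OG − FG) · 131.25
ABV = (1.051 − 1.024) · 131.25

3.5437 % ABV


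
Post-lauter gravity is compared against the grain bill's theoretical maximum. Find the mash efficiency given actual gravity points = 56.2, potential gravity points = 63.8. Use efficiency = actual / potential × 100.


efficiency = 56.2 / 63.8 × 100

88.0878 %


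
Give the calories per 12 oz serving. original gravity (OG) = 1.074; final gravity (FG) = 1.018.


ABW = (OG−FG)·131.25·0.79/FG;  °P = 259 − 259/SG (for OG→OE and FG→AE);  RE = 0.1808·OE + 0.8192·AE;  Cal = (6.9·ABW + 4·(RE−0.1))·FG·3.55
ABW = (1.074 − 1.018)·131.25·0.79/1.018 = 5.7038
OE = 259 − 259/1.074 = 17.8454 °P
AE = 259 − 259/1.018 = 4.5796 °P
RE = 0.1808·17.8454 + 0.8192·4.5796 = 6.9780 °P
Cal = (6.9·5.7038 + 4·(6.9780−0.1))·1.018·3.55

241.6564 kcal


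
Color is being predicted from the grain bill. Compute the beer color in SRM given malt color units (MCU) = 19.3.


SRM = 1.4922 · MCU^0.6859
SRM = 1.4922 · 19.3^0.6859

11.3656 SRM


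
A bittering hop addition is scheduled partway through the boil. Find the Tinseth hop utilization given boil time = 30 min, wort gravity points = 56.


U = 1.65·0.000125^(GP/1000) · (1 − e^(−0.04·t))/4.15
bigness = 1.65·0.000125^(56/1000) = 0.9975
boil_factor = (1 − e^(−0.04·30))/4.15 = 0.1684
U = 0.9975 · 0.1684

0.1680


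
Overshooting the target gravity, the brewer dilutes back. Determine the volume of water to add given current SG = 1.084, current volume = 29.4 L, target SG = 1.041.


V_water = V·((SG_curr − 1)/(SG_target − 1) − 1)
V_water = 29.4·((1.084 − 1)/(1.041 − 1) − 1)

30.8341 L


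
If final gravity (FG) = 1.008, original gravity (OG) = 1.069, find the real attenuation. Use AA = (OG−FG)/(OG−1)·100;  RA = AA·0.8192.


AA = (1.069 − 1.008)/(1.069 − 1)·100 = 88.4058
RA = 88.4058·0.8192

72.4220 %


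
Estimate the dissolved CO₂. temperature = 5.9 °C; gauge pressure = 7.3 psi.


vols = (P + 14.695)·(0.01821 + 0.09011·e^(−0.04·T))
vols = (7.3 + 14.695)·(0.01821 + 0.09011·e^(−0.04·5.9))

1.9659 volumes


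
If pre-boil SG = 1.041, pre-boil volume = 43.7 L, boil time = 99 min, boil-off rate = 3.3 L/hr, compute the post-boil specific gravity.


V_post = V_pre − rate·(t/60);  SG_post = 1 + (SG_pre−1)·V_pre/V_post
V_post = 43.7 − 3.3·(99/60) = 38.2550
SG_post = 1 + (1.041 − 1)·43.7/38.2550

1.0468


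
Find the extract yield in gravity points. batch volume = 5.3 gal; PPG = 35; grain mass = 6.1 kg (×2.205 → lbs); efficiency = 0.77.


points = lbs × PPG × eff / vol
lbs = 6.1 × 2.205 = 13.4505
points = 13.4505 × 35 × 0.77 / 5.3

68.3945 points


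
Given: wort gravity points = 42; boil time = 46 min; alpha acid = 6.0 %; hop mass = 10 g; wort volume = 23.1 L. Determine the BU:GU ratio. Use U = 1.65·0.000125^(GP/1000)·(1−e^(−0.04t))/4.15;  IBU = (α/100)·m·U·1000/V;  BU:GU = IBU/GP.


U = 1.65·0.000125^(42/1000)·(1−e^(−0.04·46))/4.15 = 0.2293
IBU = (6.0/100)·10·0.2293·1000/23.1 = 5.9557
BU:GU = 5.9557/42

0.1418


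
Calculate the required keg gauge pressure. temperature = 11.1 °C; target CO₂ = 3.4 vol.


psi = vols/(0.01821 + 0.09011·e^(−0.04·T)) − 14.695
psi = 3.4/(0.01821 + 0.09011·e^(−0.04·11.1)) − 14.695

30.0345 psi


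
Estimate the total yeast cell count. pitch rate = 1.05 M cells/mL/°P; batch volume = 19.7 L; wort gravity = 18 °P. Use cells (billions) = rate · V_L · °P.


cells = 1.05 · 19.7 · 18

372.3300 billion cells


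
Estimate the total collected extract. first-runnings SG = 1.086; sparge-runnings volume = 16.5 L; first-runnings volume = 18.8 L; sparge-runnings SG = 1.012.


total = Σ (SG_i − 1)·1000·V_i
first = (1.086 − 1)·1000·18.8 = 1616.8000
sparge = (1.012 − 1)·1000·16.5 = 198.0000
total = 1616.8000 + 198.0000

1814.8000 gravity·L


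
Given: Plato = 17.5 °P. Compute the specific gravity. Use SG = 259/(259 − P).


SG = 259/(259 − 17.5)

1.0725


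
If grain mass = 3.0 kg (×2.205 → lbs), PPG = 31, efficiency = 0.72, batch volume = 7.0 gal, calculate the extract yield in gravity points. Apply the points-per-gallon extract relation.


points = lbs × PPG × eff / vol
lbs = 3.0 × 2.205 = 6.6150
points = 6.6150 × 31 × 0.72 / 7.0

21.0924 points


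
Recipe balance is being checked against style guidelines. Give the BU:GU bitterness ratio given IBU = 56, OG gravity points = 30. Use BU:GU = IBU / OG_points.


BU:GU = 56 / 30

1.8667


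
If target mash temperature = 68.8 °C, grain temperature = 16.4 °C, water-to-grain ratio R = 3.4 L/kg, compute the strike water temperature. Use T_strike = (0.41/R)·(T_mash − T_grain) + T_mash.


T_strike = (0.41/3.4)·(68.8 − 16.4) + 68.8

75.1188 °C


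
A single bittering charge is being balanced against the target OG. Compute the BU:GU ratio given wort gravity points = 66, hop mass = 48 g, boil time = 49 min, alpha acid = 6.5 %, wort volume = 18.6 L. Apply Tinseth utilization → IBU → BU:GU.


U = 1.65·0.000125^(GP/1000)·(1−e^(−0.04t))/4.15;  IBU = (α/100)·m·U·1000/V;  BU:GU = IBU/GP
U = 1.65·0.000125^(66/1000)·(1−e^(−0.04·49))/4.15 = 0.1888
IBU = (6.5/100)·48·0.1888·1000/18.6 = 31.6620
BU:GU = 31.6620/66

0.4797


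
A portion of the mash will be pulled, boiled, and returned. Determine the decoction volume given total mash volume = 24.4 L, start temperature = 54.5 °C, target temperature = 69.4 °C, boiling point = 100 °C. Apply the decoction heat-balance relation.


V_dec = V_total·(T_target − T_start)/(T_boil − T_start)
V_dec = 24.4·(69.4 − 54.5)/(100 − 54.5)

7.9903 L


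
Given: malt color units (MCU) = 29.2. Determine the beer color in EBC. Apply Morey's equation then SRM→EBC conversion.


SRM = 1.4922·MCU^0.6859;  EBC = SRM·1.97
SRM = 1.4922·29.2^0.6859 = 15.0985
EBC = 15.0985·1.97

29.7440 EBC


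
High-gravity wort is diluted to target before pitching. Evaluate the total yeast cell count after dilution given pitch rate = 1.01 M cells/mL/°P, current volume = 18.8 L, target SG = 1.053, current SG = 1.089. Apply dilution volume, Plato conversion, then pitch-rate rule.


V_w = V·((SG_c−1)/(SG_t−1)−1);  °P = 259 − 259/SG_t;  cells = rate·(V+V_w)·°P
V_w = 18.8·((1.089−1)/(1.053−1)−1) = 12.7698
V_final = 18.8 + 12.7698 = 31.5698
°P = 259 − 259/1.053 = 13.0361
cells = 1.01·31.5698·13.0361

415.6623 billion cells


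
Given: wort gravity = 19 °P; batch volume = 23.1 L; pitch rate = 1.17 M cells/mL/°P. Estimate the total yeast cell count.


cells (billions) = rate · V_L · °P
cells = 1.17 · 23.1 · 19

513.5130 billion cells


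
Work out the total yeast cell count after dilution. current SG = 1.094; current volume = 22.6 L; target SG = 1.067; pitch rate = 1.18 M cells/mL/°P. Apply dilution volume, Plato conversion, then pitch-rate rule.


V_w = V·((SG_c−1)/(SG_t−1)−1);  °P = 259 − 259/SG_t;  cells = rate·(V+V_w)·°P
V_w = 22.6·((1.094−1)/(1.067−1)−1) = 9.1075
V_final = 22.6 + 9.1075 = 31.7075
°P = 259 − 259/1.067 = 16.2634
cells = 1.18·31.7075·16.2634

608.4903 billion cells


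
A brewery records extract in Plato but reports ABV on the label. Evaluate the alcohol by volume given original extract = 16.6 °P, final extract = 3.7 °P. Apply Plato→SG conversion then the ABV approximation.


SG = 259/(259 − P);  ABV = (OG − FG)·131.25
OG = 259/(259 − 16.6) = 1.0685
FG = 259/(259 − 3.7) = 1.0145
ABV = (1.0685 − 1.0145)·131.25

7.0861 % ABV


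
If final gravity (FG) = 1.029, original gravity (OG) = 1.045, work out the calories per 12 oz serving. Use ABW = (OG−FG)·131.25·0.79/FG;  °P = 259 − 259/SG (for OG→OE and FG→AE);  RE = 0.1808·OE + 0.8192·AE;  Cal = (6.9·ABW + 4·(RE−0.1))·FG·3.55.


ABW = (1.045 − 1.029)·131.25·0.79/1.029 = 1.6122
OE = 259 − 259/1.045 = 11.1531 °P
AE = 259 − 259/1.029 = 7.2993 °P
RE = 0.1808·11.1531 + 0.8192·7.2993 = 7.9961 °P
Cal = (6.9·1.6122 + 4·(7.9961−0.1))·1.029·3.55

156.0132 kcal


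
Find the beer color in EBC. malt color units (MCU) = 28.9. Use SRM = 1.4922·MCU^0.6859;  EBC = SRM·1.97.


SRM = 1.4922·28.9^0.6859 = 14.9919
EBC = 14.9919·1.97

29.5341 EBC


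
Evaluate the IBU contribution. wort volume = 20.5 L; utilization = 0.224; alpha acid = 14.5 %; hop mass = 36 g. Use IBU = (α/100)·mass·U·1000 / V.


IBU = (14.5/100)·36·0.224·1000 / 20.5

57.0380 IBU


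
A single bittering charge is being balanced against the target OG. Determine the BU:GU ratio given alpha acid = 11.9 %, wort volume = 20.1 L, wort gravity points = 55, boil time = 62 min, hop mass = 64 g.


U = 1.65·0.000125^(GP/1000)·(1−e^(−0.04t))/4.15;  IBU = (α/100)·m·U·1000/V;  BU:GU = IBU/GP
U = 1.65·0.000125^(55/1000)·(1−e^(−0.04·62))/4.15 = 0.2222
IBU = (11.9/100)·64·0.2222·1000/20.1 = 84.2004
BU:GU = 84.2004/55

1.5309


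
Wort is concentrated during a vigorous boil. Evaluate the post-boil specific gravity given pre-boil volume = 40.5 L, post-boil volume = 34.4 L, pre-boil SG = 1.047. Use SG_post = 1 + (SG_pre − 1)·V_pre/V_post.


pts_pre = (1.047 − 1)·1000 = 47.0000
pts_post = 47.0000·40.5/34.4 = 55.3343
SG_post = 1 + 55.3343/1000

1.0553


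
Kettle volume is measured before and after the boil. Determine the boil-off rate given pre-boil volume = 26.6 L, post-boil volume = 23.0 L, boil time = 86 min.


rate = (V_pre − V_post) / (t_min/60)
rate = (26.6 − 23.0) / (86/60)

2.5116 L/hr


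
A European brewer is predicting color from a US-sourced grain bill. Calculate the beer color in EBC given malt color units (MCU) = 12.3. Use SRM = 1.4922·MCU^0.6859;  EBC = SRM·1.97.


SRM = 1.4922·12.3^0.6859 = 8.3444
EBC = 8.3444·1.97

16.4384 EBC


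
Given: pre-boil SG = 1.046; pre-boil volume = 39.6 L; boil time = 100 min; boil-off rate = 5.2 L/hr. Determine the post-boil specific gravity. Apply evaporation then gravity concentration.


V_post = V_pre − rate·(t/60);  SG_post = 1 + (SG_pre−1)·V_pre/V_post
V_post = 39.6 − 5.2·(100/60) = 30.9333
SG_post = 1 + (1.046 − 1)·39.6/30.9333

1.0589


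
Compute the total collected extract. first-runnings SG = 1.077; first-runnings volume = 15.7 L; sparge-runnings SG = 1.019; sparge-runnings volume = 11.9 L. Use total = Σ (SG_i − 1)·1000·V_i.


first = (1.077 − 1)·1000·15.7 = 1208.9000
sparge = (1.019 − 1)·1000·11.9 = 226.1000
total = 1208.9000 + 226.1000

1435.0000 gravity·L


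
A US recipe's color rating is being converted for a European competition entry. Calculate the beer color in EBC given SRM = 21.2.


EBC = SRM · 1.97
EBC = 21.2 · 1.97

41.7640 EBC


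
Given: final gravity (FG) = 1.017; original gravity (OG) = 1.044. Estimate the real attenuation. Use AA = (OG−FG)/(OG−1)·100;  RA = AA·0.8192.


AA = (1.044 − 1.017)/(1.044 − 1)·100 = 61.3636
RA = 61.3636·0.8192

50.2691 %


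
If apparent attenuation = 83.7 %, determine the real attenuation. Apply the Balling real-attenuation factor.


RA = AA · 0.8192
RA = 83.7 · 0.8192

68.5670 %


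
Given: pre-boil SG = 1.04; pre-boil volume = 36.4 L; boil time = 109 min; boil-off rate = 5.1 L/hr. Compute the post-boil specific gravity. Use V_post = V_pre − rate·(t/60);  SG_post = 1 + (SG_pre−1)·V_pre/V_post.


V_post = 36.4 − 5.1·(109/60) = 27.1350
SG_post = 1 + (1.04 − 1)·36.4/27.1350

1.0537


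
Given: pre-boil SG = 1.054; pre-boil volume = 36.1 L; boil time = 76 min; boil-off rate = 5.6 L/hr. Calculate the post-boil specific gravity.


V_post = V_pre − rate·(t/60);  SG_post = 1 + (SG_pre−1)·V_pre/V_post
V_post = 36.1 − 5.6·(76/60) = 29.0067
SG_post = 1 + (1.054 − 1)·36.1/29.0067

1.0672


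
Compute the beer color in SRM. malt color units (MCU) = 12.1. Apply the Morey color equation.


SRM = 1.4922 · MCU^0.6859
SRM = 1.4922 · 12.1^0.6859

8.2511 SRM


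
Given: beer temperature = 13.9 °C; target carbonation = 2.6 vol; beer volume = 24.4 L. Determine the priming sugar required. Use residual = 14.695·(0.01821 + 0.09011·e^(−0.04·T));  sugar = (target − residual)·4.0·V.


residual = 14.695·(0.01821 + 0.09011·e^(−0.04·13.9)) = 1.0270
sugar = (2.6 − 1.0270)·4.0·24.4

153.5245 g


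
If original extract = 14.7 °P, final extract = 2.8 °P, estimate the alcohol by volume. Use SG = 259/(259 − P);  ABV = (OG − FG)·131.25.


OG = 259/(259 − 14.7) = 1.0602
FG = 259/(259 − 2.8) = 1.0109
ABV = (1.0602 − 1.0109)·131.25

6.4631 % ABV


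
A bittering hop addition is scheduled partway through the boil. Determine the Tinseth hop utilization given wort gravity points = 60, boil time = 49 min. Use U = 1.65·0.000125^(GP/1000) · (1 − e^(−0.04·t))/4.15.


bigness = 1.65·0.000125^(60/1000) = 0.9623
boil_factor = (1 − e^(−0.04·49))/4.15 = 0.2070
U = 0.9623 · 0.2070

0.1992


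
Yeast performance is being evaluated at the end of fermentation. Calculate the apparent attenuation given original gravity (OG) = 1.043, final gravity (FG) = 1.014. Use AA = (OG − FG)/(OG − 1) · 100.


AA = (1.043 − 1.014)/(1.043 − 1) · 100

67.4419 %


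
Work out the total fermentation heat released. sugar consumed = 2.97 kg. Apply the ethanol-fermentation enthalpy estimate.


Q = m_sugar · 590 kJ/kg
Q = 2.97 · 590

1752.3000 kJ


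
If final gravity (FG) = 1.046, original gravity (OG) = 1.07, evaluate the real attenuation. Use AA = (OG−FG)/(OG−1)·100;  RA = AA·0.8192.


AA = (1.07 − 1.046)/(1.07 − 1)·100 = 34.2857
RA = 34.2857·0.8192

28.0869 %


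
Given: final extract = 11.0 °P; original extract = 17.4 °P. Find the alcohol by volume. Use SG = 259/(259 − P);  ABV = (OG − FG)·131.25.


OG = 259/(259 − 17.4) = 1.0720
FG = 259/(259 − 11.0) = 1.0444
ABV = (1.0720 − 1.0444)·131.25

3.6310 % ABV


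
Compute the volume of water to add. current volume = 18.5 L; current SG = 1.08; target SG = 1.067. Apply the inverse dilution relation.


V_water = V·((SG_curr − 1)/(SG_target − 1) − 1)
V_water = 18.5·((1.08 − 1)/(1.067 − 1) − 1)

3.5896 L


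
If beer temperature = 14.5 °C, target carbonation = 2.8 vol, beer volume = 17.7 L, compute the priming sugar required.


residual = 14.695·(0.01821 + 0.09011·e^(−0.04·T));  sugar = (target − residual)·4.0·V
residual = 14.695·(0.01821 + 0.09011·e^(−0.04·14.5)) = 1.0090
sugar = (2.8 − 1.0090)·4.0·17.7

126.8032 g


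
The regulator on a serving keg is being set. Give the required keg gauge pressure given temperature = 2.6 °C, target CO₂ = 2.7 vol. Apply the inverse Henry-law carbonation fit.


psi = vols/(0.01821 + 0.09011·e^(−0.04·T)) − 14.695
psi = 2.7/(0.01821 + 0.09011·e^(−0.04·2.6)) − 14.695

12.4627 psi


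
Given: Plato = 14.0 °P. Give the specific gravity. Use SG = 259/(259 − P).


SG = 259/(259 − 14.0)

1.0571


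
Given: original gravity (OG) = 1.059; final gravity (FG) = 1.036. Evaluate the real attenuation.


AA = (OG−FG)/(OG−1)·100;  RA = AA·0.8192
AA = (1.059 − 1.036)/(1.059 − 1)·100 = 38.9831
RA = 38.9831·0.8192

31.9349 %


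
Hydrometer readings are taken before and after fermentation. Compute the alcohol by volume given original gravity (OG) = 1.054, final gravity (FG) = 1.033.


ABV = (OG − FG) · 131.25
ABV = (1.054 − 1.033) · 131.25

2.7563 % ABV


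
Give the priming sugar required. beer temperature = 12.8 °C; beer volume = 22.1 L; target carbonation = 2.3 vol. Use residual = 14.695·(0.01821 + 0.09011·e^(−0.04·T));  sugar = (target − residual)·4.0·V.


residual = 14.695·(0.01821 + 0.09011·e^(−0.04·12.8)) = 1.0612
sugar = (2.3 − 1.0612)·4.0·22.1

109.5132 g


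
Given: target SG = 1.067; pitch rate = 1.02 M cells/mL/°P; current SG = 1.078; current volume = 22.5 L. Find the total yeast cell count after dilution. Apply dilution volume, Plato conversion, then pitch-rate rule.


V_w = V·((SG_c−1)/(SG_t−1)−1);  °P = 259 − 259/SG_t;  cells = rate·(V+V_w)·°P
V_w = 22.5·((1.078−1)/(1.067−1)−1) = 3.6940
V_final = 22.5 + 3.6940 = 26.1940
°P = 259 − 259/1.067 = 16.2634
cells = 1.02·26.1940·16.2634

434.5229 billion cells


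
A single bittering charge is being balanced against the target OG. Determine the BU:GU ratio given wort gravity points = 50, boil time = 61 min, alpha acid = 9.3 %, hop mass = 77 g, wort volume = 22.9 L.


U = 1.65·0.000125^(GP/1000)·(1−e^(−0.04t))/4.15;  IBU = (α/100)·m·U·1000/V;  BU:GU = IBU/GP
U = 1.65·0.000125^(50/1000)·(1−e^(−0.04·61))/4.15 = 0.2316
IBU = (9.3/100)·77·0.2316·1000/22.9 = 72.4125
BU:GU = 72.4125/50

1.4483
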